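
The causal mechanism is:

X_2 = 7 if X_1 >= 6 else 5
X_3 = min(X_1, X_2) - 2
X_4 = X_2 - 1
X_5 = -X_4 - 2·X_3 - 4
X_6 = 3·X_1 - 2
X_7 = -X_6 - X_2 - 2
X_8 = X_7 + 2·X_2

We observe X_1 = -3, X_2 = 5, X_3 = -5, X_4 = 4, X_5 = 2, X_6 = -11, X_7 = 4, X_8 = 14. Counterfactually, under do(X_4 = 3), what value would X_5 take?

3

Intervening sets X_4 = 3 and removes its equation (X_4 = X_2 - 1).
X_2 = 7 if X_1 >= 6 else 5  [with X_1=-3]  = 5
X_3 = min(X_1, X_2) - 2  [with X_1=-3, X_2=5]  = -5
X_5 = -X_4 - 2·X_3 - 4  [with X_4=3, X_3=-5]  = 3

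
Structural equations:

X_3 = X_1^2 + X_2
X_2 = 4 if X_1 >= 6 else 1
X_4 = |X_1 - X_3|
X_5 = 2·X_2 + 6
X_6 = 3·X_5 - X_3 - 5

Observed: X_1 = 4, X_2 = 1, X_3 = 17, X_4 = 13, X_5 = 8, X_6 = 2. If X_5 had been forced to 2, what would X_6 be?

The intervention breaks the incoming arrows to X_5: X_5 = 2·X_2 + 6 no longer applies, and X_5 = 2.
X_2 = 4 if X_1 >= 6 else 1  [with X_1=4]  = 1
X_3 = X_1^2 + X_2  [with X_1=4, X_2=1]  = 17
X_6 = 3·X_5 - X_3 - 5  [with X_5=2, X_3=17]  = -16

-16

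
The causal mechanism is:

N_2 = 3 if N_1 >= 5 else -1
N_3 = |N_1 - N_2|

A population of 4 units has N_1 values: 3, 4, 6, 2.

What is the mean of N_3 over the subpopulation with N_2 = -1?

Observing N_2=-1 restricts to units where N_2's equation naturally yields -1: N_1 ∈ {3, 4, 2}. In that subpopulation N_3 = 4, 5, 3, mean 4.

4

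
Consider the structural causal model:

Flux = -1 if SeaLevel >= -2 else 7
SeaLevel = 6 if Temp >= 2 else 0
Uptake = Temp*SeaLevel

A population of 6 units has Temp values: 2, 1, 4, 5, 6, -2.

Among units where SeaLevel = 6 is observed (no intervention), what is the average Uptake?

Conditioning on SeaLevel=6 selects the 4 unit(s) with Temp ∈ {2, 4, 5, 6}. Their Uptake values: 12, 24, 30, 36. Mean = 25.5.

25.5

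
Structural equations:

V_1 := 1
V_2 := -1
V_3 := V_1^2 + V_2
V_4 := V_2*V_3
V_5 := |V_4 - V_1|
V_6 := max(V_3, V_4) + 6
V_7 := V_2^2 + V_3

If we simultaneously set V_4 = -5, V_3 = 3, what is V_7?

4

The joint intervention fixes V_4 = -5, V_3 = 3, removing each variable's own equation.
V_7 = V_2^2 + V_3  [with V_2=-1, V_3=3]  = 4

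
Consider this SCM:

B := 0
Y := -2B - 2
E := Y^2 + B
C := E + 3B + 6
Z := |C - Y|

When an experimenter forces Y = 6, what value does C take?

Under do(Y=6), the mechanism Y := -2B - 2 is discarded; Y is fixed at 6.
E = Y^2 + B  [with Y=6, B=0]  = 36
C = E + 3B + 6  [with E=36, B=0]  = 42

42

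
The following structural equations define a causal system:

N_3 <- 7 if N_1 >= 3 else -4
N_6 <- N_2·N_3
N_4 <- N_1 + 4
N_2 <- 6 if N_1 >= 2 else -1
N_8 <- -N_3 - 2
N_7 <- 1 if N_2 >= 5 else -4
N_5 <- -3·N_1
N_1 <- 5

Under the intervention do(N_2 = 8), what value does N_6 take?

Under do(N_2=8), the mechanism N_2 <- 6 if N_1 >= 2 else -1 is discarded; N_2 is fixed at 8.
N_3 = 7 if N_1 >= 3 else -4  [with N_1=5]  = 7
N_6 = N_2·N_3  [with N_2=8, N_3=7]  = 56

56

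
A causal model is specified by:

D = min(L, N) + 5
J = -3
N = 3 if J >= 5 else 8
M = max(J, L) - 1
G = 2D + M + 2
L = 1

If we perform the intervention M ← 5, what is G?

Under do(M=5), the mechanism M = max(J, L) - 1 is discarded; M is fixed at 5.
N = 3 if J >= 5 else 8  [with J=-3]  = 8
D = min(L, N) + 5  [with L=1, N=8]  = 6
G = 2D + M + 2  [with D=6, M=5]  = 19

19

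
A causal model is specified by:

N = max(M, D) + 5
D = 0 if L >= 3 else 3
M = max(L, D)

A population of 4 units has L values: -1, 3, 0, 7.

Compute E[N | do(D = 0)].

7.5

Under do(D=0), D's equation is replaced by D=0 for every unit. Per-unit N: 5, 8, 5, 12. Mean = 7.5.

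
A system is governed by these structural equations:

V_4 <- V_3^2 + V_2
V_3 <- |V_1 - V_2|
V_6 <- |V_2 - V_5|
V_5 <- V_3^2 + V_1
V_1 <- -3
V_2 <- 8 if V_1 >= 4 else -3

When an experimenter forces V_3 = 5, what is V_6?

The intervention breaks the incoming arrows to V_3: V_3 <- |V_1 - V_2| no longer applies, and V_3 = 5.
V_2 = 8 if V_1 >= 4 else -3  [with V_1=-3]  = -3
V_5 = V_3^2 + V_1  [with V_3=5, V_1=-3]  = 22
V_6 = |V_2 - V_5|  [with V_2=-3, V_5=22]  = 25

25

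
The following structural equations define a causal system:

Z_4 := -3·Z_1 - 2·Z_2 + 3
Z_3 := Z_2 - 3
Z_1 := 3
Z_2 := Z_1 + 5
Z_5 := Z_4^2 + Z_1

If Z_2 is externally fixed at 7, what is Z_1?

3

Under do(Z_2=7), the mechanism Z_2 := Z_1 + 5 is discarded; Z_2 is fixed at 7.
Z_1 is not downstream of the intervention, so its value is determined by the original equations.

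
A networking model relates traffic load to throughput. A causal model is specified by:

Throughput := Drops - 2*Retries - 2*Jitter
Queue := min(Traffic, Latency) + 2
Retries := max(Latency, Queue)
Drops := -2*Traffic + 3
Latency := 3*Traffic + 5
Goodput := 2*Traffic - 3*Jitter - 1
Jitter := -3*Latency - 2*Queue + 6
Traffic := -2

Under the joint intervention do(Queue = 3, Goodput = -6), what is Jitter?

Under do(Queue = 3, Goodput = -6), each intervened variable's structural equation is replaced by its fixed value.
Latency = 3*Traffic + 5  [with Traffic=-2]  = -1
Jitter = -3*Latency - 2*Queue + 6  [with Latency=-1, Queue=3]  = 3

3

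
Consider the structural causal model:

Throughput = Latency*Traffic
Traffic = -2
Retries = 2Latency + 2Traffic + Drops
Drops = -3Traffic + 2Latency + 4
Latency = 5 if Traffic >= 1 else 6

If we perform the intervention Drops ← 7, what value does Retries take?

The intervention breaks the incoming arrows to Drops: Drops = -3Traffic + 2Latency + 4 no longer applies, and Drops = 7.
Latency = 5 if Traffic >= 1 else 6  [with Traffic=-2]  = 6
Retries = 2Latency + 2Traffic + Drops  [with Latency=6, Traffic=-2, Drops=7]  = 15

15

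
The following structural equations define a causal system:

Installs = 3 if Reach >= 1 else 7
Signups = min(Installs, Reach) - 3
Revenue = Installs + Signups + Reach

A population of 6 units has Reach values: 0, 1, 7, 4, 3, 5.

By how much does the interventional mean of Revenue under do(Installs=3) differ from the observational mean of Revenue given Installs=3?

do(Installs=3) breaks Installs's dependence on Reach. With Installs=3 fixed, Revenue across the units is 0, 2, 10, 7, 6, 8, mean 5.5.
Observing Installs=3 restricts to units where Installs's equation naturally yields 3: Reach ∈ {1, 7, 4, 3, 5}. In that subpopulation Revenue = 2, 10, 7, 6, 8, mean 6.6.
Difference = 5.5 − 6.6 = -1.1.

-1.1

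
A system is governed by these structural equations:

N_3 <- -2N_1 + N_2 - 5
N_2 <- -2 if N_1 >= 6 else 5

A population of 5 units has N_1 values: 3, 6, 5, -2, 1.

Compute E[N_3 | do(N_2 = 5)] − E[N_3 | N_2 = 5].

do(N_2=5) breaks N_2's dependence on N_1. With N_2=5 fixed, N_3 across the units is -6, -12, -10, 4, -2, mean -5.2.
Conditioning on N_2=5 selects the 4 unit(s) with N_1 ∈ {3, 5, -2, 1}. Their N_3 values: -6, -10, 4, -2. Mean = -3.5.
Difference = -5.2 − (-3.5) = -1.7.

-1.7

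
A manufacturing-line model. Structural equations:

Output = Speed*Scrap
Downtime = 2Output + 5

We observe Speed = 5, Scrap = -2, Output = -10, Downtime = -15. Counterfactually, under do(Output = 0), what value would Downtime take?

The intervention breaks the incoming arrows to Output: Output = Speed*Scrap no longer applies, and Output = 0.
Downtime = 2Output + 5  [with Output=0]  = 5

5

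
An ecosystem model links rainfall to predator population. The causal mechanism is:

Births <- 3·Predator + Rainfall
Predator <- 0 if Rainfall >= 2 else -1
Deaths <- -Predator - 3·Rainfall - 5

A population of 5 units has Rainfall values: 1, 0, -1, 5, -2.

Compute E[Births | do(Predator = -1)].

-2.4

do(Predator=-1) breaks Predator's dependence on Rainfall. With Predator=-1 fixed, Births across the units is -2, -3, -4, 2, -5, mean -2.4.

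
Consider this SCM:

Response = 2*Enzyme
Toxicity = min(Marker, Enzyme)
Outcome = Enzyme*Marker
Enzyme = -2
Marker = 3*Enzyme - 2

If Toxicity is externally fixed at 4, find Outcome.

Intervening sets Toxicity = 4 and removes its equation (Toxicity = min(Marker, Enzyme)).
No directed path runs from Toxicity to Outcome, so Outcome keeps its natural value.
Marker = 3*Enzyme - 2  [with Enzyme=-2]  = -8
Outcome = Enzyme*Marker  [with Enzyme=-2, Marker=-8]  = 16

16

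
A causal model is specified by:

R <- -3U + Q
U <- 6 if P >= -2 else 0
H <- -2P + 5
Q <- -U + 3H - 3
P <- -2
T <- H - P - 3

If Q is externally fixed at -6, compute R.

-24

Intervening sets Q = -6 and removes its equation (Q <- -U + 3H - 3).
U = 6 if P >= -2 else 0  [with P=-2]  = 6
R = -3U + Q  [with U=6, Q=-6]  = -24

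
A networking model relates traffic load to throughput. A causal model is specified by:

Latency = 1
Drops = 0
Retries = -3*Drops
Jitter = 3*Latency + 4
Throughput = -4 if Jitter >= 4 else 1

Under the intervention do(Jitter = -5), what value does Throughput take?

Intervening sets Jitter = -5 and removes its equation (Jitter = 3*Latency + 4).
Throughput = -4 if Jitter >= 4 else 1  [with Jitter=-5]  = 1

1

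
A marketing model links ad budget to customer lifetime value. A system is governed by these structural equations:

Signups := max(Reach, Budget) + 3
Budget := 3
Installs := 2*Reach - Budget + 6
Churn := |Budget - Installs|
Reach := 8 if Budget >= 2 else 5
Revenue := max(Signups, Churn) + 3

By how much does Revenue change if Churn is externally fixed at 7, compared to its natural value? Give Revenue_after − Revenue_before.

-5

The intervention breaks the incoming arrows to Churn: Churn := |Budget - Installs| no longer applies, and Churn = 7.
Reach = 8 if Budget >= 2 else 5  [with Budget=3]  = 8
Signups = max(Reach, Budget) + 3  [with Reach=8, Budget=3]  = 11
Revenue = max(Signups, Churn) + 3  [with Signups=11, Churn=7]  = 14
Without intervention: Reach = 8 if Budget >= 2 else 5  [with Budget=3]  = 8; Installs = 2*Reach - Budget + 6  [with Reach=8, Budget=3]  = 19; Signups = max(Reach, Budget) + 3  [with Reach=8, Budget=3]  = 11; Churn = |Budget - Installs|  [with Budget=3, Installs=19]  = 16; Revenue = max(Signups, Churn) + 3  [with Signups=11, Churn=16]  = 19.
Change = 14 − 19 = -5.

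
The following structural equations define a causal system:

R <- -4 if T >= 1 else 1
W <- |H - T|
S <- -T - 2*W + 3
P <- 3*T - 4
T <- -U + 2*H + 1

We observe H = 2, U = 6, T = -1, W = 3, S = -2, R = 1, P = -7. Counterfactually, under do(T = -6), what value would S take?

-7

do(T=-6) replaces the equation T <- -U + 2*H + 1 with the constant T = -6.
W = |H - T|  [with H=2, T=-6]  = 8
S = -T - 2*W + 3  [with T=-6, W=8]  = -7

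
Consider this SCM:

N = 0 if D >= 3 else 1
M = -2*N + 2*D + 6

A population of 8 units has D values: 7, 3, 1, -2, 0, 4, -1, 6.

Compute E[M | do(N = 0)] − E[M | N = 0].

do(N=0) breaks N's dependence on D. With N=0 fixed, M across the units is 20, 12, 8, 2, 6, 14, 4, 18, mean 10.5.
E[M|N=0] averages over only the 4 units with N=0 (D = 7, 3, 4, 6): M = 20, 12, 14, 18, mean 16.
Difference = 10.5 − 16 = -5.5.

-5.5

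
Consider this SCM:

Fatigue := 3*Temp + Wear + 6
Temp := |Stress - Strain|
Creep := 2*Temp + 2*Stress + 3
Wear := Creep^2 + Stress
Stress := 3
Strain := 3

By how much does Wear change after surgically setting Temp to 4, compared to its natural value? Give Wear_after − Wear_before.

208

do(Temp=4) replaces the equation Temp := |Stress - Strain| with the constant Temp = 4.
Creep = 2*Temp + 2*Stress + 3  [with Temp=4, Stress=3]  = 17
Wear = Creep^2 + Stress  [with Creep=17, Stress=3]  = 292
Without intervention: Temp = |Stress - Strain|  [with Stress=3, Strain=3]  = 0; Creep = 2*Temp + 2*Stress + 3  [with Temp=0, Stress=3]  = 9; Wear = Creep^2 + Stress  [with Creep=9, Stress=3]  = 84.
Change = 292 − 84 = 208.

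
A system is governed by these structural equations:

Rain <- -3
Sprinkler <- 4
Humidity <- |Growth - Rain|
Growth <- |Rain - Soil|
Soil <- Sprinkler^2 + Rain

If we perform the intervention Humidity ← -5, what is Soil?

do(Humidity=-5) replaces the equation Humidity <- |Growth - Rain| with the constant Humidity = -5.
Soil is not downstream of the intervention, so its value is determined by the original equations.
Soil = Sprinkler^2 + Rain  [with Sprinkler=4, Rain=-3]  = 13

13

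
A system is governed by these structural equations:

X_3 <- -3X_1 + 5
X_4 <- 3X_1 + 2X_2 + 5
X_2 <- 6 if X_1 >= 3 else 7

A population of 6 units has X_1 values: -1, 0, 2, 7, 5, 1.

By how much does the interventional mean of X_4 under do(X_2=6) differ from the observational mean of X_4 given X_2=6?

The intervention sets X_2=6 in all 6 units regardless of X_1. Recomputing X_4 per unit gives 14, 17, 23, 38, 32, 20; average 24.
Observing X_2=6 restricts to units where X_2's equation naturally yields 6: X_1 ∈ {7, 5}. In that subpopulation X_4 = 38, 32, mean 35.
Difference = 24 − 35 = -11.

-11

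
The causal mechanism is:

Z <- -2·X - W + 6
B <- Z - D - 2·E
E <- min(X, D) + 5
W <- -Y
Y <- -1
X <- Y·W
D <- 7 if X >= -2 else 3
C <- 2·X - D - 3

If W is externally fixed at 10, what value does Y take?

Under do(W=10), the mechanism W <- -Y is discarded; W is fixed at 10.
Y is not downstream of the intervention, so its value is determined by the original equations.

-1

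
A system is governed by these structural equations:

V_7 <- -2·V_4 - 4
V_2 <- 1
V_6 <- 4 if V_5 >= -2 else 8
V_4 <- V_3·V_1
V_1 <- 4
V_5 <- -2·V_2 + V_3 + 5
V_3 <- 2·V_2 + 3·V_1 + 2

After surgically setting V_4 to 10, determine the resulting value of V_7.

The intervention breaks the incoming arrows to V_4: V_4 <- V_3·V_1 no longer applies, and V_4 = 10.
V_7 = -2·V_4 - 4  [with V_4=10]  = -24

-24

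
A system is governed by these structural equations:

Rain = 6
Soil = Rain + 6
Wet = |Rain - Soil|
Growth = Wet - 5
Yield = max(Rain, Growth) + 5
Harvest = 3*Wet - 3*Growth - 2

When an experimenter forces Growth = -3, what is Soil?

The intervention breaks the incoming arrows to Growth: Growth = Wet - 5 no longer applies, and Growth = -3.
Since Soil is not a descendant of the intervened variable, it is unaffected.
Soil = Rain + 6  [with Rain=6]  = 12

12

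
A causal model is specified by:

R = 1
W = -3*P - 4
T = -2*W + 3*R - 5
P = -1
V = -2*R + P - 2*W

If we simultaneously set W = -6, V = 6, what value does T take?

Setting W = -6, V = 6 by intervention discards those variables' equations.
T = -2*W + 3*R - 5  [with W=-6, R=1]  = 10

10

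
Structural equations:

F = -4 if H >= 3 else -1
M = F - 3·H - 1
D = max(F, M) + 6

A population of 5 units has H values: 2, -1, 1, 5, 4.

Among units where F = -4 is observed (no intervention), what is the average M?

-18.5

Observing F=-4 restricts to units where F's equation naturally yields -4: H ∈ {5, 4}. In that subpopulation M = -20, -17, mean -18.5.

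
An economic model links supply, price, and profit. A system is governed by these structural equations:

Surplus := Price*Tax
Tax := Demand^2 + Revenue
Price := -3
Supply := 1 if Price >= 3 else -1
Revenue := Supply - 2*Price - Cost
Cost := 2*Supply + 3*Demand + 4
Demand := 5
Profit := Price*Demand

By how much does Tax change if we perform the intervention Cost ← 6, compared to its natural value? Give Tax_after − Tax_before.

11

Under do(Cost=6), the mechanism Cost := 2*Supply + 3*Demand + 4 is discarded; Cost is fixed at 6.
Supply = 1 if Price >= 3 else -1  [with Price=-3]  = -1
Revenue = Supply - 2*Price - Cost  [with Supply=-1, Price=-3, Cost=6]  = -1
Tax = Demand^2 + Revenue  [with Demand=5, Revenue=-1]  = 24
Without intervention: Supply = 1 if Price >= 3 else -1  [with Price=-3]  = -1; Cost = 2*Supply + 3*Demand + 4  [with Supply=-1, Demand=5]  = 17; Revenue = Supply - 2*Price - Cost  [with Supply=-1, Price=-3, Cost=17]  = -12; Tax = Demand^2 + Revenue  [with Demand=5, Revenue=-12]  = 13.
Change = 24 − 13 = 11.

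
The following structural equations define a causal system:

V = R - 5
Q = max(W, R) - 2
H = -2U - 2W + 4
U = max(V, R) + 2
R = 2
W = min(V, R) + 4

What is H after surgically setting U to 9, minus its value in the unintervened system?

-10

do(U=9) replaces the equation U = max(V, R) + 2 with the constant U = 9.
V = R - 5  [with R=2]  = -3
W = min(V, R) + 4  [with V=-3, R=2]  = 1
H = -2U - 2W + 4  [with U=9, W=1]  = -16
Without intervention: V = R - 5  [with R=2]  = -3; U = max(V, R) + 2  [with V=-3, R=2]  = 4; W = min(V, R) + 4  [with V=-3, R=2]  = 1; H = -2U - 2W + 4  [with U=4, W=1]  = -6.
Change = -16 − (-6) = -10.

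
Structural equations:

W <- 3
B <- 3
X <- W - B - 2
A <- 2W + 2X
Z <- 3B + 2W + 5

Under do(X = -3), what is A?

The intervention breaks the incoming arrows to X: X <- W - B - 2 no longer applies, and X = -3.
A = 2W + 2X  [with W=3, X=-3]  = 0

0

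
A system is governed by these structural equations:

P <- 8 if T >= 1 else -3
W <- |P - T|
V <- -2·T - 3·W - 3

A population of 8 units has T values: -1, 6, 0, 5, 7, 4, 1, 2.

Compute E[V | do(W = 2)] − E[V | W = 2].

The intervention sets W=2 in all 8 units regardless of T. Recomputing V per unit gives -7, -21, -9, -19, -23, -17, -11, -13; average -15.
E[V|W=2] averages over only the 2 units with W=2 (T = -1, 6): V = -7, -21, mean -14.
Difference = -15 − (-14) = -1.

-1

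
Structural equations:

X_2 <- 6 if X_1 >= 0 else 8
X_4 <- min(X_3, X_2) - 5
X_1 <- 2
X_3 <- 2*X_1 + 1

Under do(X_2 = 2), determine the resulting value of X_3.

5

The intervention breaks the incoming arrows to X_2: X_2 <- 6 if X_1 >= 0 else 8 no longer applies, and X_2 = 2.
Since X_3 is not a descendant of the intervened variable, it is unaffected.
X_3 = 2*X_1 + 1  [with X_1=2]  = 5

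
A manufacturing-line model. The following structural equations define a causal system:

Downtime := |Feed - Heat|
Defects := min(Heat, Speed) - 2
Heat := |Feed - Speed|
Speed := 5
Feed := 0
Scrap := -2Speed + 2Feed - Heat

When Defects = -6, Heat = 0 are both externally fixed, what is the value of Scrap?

The joint intervention fixes Defects = -6, Heat = 0, removing each variable's own equation.
Scrap = -2Speed + 2Feed - Heat  [with Speed=5, Feed=0, Heat=0]  = -10

-10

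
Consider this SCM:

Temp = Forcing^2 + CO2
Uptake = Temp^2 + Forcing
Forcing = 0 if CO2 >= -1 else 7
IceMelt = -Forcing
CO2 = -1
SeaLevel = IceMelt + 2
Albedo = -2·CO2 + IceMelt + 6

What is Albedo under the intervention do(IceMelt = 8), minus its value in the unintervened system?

8

Intervening sets IceMelt = 8 and removes its equation (IceMelt = -Forcing).
Albedo = -2·CO2 + IceMelt + 6  [with CO2=-1, IceMelt=8]  = 16
Without intervention: Forcing = 0 if CO2 >= -1 else 7  [with CO2=-1]  = 0; IceMelt = -Forcing  [with Forcing=0]  = 0; Albedo = -2·CO2 + IceMelt + 6  [with CO2=-1, IceMelt=0]  = 8.
Change = 16 − 8 = 8.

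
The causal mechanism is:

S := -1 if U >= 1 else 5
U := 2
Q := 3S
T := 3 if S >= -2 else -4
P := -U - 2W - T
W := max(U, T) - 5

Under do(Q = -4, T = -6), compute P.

10

Setting Q = -4, T = -6 by intervention discards those variables' equations.
W = max(U, T) - 5  [with U=2, T=-6]  = -3
P = -U - 2W - T  [with U=2, W=-3, T=-6]  = 10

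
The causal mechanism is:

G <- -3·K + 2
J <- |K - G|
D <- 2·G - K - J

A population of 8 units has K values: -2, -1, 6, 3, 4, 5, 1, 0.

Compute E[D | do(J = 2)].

-12

Every unit gets J=2 under the intervention. D values become 16, 9, -40, -19, -26, -33, -5, 2; E[D|do(J=2)] = -12.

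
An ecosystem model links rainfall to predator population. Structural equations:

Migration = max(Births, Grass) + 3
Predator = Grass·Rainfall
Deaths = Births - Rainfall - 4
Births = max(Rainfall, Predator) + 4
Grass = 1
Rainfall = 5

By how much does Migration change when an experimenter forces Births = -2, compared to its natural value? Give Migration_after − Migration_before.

-8

Under do(Births=-2), the mechanism Births = max(Rainfall, Predator) + 4 is discarded; Births is fixed at -2.
Migration = max(Births, Grass) + 3  [with Births=-2, Grass=1]  = 4
Without intervention: Predator = Grass·Rainfall  [with Grass=1, Rainfall=5]  = 5; Births = max(Rainfall, Predator) + 4  [with Rainfall=5, Predator=5]  = 9; Migration = max(Births, Grass) + 3  [with Births=9, Grass=1]  = 12.
Change = 4 − 12 = -8.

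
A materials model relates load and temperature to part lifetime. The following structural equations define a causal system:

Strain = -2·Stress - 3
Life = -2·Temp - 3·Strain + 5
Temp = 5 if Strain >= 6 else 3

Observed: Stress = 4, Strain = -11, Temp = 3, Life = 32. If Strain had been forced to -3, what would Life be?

Under do(Strain=-3), the mechanism Strain = -2·Stress - 3 is discarded; Strain is fixed at -3.
Temp = 5 if Strain >= 6 else 3  [with Strain=-3]  = 3
Life = -2·Temp - 3·Strain + 5  [with Temp=3, Strain=-3]  = 8

8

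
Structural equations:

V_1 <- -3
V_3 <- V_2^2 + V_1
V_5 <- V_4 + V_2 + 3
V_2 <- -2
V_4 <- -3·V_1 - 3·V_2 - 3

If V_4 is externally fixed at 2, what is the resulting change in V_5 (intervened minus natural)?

Intervening sets V_4 = 2 and removes its equation (V_4 <- -3·V_1 - 3·V_2 - 3).
V_5 = V_4 + V_2 + 3  [with V_4=2, V_2=-2]  = 3
Without intervention: V_4 = -3·V_1 - 3·V_2 - 3  [with V_1=-3, V_2=-2]  = 12; V_5 = V_4 + V_2 + 3  [with V_4=12, V_2=-2]  = 13.
Change = 3 − 13 = -10.

-10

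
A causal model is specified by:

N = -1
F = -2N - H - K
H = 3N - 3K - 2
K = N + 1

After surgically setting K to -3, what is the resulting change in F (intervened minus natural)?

-6

Under do(K=-3), the mechanism K = N + 1 is discarded; K is fixed at -3.
H = 3N - 3K - 2  [with N=-1, K=-3]  = 4
F = -2N - H - K  [with N=-1, H=4, K=-3]  = 1
Without intervention: K = N + 1  [with N=-1]  = 0; H = 3N - 3K - 2  [with N=-1, K=0]  = -5; F = -2N - H - K  [with N=-1, H=-5, K=0]  = 7.
Change = 1 − 7 = -6.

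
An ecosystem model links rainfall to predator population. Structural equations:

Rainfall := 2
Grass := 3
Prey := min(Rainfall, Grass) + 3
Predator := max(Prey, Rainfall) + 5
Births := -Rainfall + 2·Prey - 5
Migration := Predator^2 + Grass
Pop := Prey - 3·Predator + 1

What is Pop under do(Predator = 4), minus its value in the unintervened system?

18

The intervention breaks the incoming arrows to Predator: Predator := max(Prey, Rainfall) + 5 no longer applies, and Predator = 4.
Prey = min(Rainfall, Grass) + 3  [with Rainfall=2, Grass=3]  = 5
Pop = Prey - 3·Predator + 1  [with Prey=5, Predator=4]  = -6
Without intervention: Prey = min(Rainfall, Grass) + 3  [with Rainfall=2, Grass=3]  = 5; Predator = max(Prey, Rainfall) + 5  [with Prey=5, Rainfall=2]  = 10; Pop = Prey - 3·Predator + 1  [with Prey=5, Predator=10]  = -24.
Change = -6 − (-24) = 18.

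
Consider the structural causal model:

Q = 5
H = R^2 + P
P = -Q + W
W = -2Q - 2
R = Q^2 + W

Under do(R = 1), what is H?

do(R=1) replaces the equation R = Q^2 + W with the constant R = 1.
W = -2Q - 2  [with Q=5]  = -12
P = -Q + W  [with Q=5, W=-12]  = -17
H = R^2 + P  [with R=1, P=-17]  = -16

-16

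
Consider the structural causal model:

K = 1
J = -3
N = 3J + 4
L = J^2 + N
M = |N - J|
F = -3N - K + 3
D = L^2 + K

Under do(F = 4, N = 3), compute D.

Under do(F = 4, N = 3), each intervened variable's structural equation is replaced by its fixed value.
L = J^2 + N  [with J=-3, N=3]  = 12
D = L^2 + K  [with L=12, K=1]  = 145

145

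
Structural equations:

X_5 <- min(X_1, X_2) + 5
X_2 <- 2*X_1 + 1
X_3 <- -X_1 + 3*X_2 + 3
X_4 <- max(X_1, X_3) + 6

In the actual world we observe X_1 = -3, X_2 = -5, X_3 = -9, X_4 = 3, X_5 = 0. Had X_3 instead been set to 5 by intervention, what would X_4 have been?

11

The intervention breaks the incoming arrows to X_3: X_3 <- -X_1 + 3*X_2 + 3 no longer applies, and X_3 = 5.
X_4 = max(X_1, X_3) + 6  [with X_1=-3, X_3=5]  = 11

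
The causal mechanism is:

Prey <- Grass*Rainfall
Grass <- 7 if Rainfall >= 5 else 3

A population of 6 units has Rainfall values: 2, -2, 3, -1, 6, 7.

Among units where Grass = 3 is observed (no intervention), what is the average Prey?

1.5

Observing Grass=3 restricts to units where Grass's equation naturally yields 3: Rainfall ∈ {2, -2, 3, -1}. In that subpopulation Prey = 6, -6, 9, -3, mean 1.5.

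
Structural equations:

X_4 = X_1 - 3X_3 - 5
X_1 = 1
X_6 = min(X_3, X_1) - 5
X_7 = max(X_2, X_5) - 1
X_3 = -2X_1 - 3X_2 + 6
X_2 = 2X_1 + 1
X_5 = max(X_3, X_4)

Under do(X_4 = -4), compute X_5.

Intervening sets X_4 = -4 and removes its equation (X_4 = X_1 - 3X_3 - 5).
X_2 = 2X_1 + 1  [with X_1=1]  = 3
X_3 = -2X_1 - 3X_2 + 6  [with X_1=1, X_2=3]  = -5
X_5 = max(X_3, X_4)  [with X_3=-5, X_4=-4]  = -4

-4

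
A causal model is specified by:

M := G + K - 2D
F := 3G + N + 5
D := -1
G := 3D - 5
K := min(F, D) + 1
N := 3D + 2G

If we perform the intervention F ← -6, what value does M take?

-11

Under do(F=-6), the mechanism F := 3G + N + 5 is discarded; F is fixed at -6.
G = 3D - 5  [with D=-1]  = -8
K = min(F, D) + 1  [with F=-6, D=-1]  = -5
M = G + K - 2D  [with G=-8, K=-5, D=-1]  = -11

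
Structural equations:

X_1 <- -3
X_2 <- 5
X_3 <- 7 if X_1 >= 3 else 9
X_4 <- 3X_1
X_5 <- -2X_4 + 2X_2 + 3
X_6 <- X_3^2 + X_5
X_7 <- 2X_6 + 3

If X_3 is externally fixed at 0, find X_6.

The intervention breaks the incoming arrows to X_3: X_3 <- 7 if X_1 >= 3 else 9 no longer applies, and X_3 = 0.
X_4 = 3X_1  [with X_1=-3]  = -9
X_5 = -2X_4 + 2X_2 + 3  [with X_4=-9, X_2=5]  = 31
X_6 = X_3^2 + X_5  [with X_3=0, X_5=31]  = 31

31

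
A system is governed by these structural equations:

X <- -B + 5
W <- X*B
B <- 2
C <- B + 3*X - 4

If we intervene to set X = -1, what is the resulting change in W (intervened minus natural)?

-8

The intervention breaks the incoming arrows to X: X <- -B + 5 no longer applies, and X = -1.
W = X*B  [with X=-1, B=2]  = -2
Without intervention: X = -B + 5  [with B=2]  = 3; W = X*B  [with X=3, B=2]  = 6.
Change = -2 − 6 = -8.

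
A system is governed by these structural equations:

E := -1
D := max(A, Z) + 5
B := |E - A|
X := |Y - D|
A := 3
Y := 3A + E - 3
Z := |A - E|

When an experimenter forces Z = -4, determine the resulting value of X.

3

The intervention breaks the incoming arrows to Z: Z := |A - E| no longer applies, and Z = -4.
D = max(A, Z) + 5  [with A=3, Z=-4]  = 8
Y = 3A + E - 3  [with A=3, E=-1]  = 5
X = |Y - D|  [with Y=5, D=8]  = 3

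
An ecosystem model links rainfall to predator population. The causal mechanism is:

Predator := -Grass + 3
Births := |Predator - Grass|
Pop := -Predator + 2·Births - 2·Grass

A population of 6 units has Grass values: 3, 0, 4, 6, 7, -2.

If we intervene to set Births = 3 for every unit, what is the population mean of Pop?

Under do(Births=3), Births's equation is replaced by Births=3 for every unit. Per-unit Pop: 0, 3, -1, -3, -4, 5. Mean = 0.

0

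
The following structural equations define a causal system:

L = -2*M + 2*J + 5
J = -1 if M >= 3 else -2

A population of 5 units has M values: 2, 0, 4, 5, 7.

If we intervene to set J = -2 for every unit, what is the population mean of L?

Under do(J=-2), J's equation is replaced by J=-2 for every unit. Per-unit L: -3, 1, -7, -9, -13. Mean = -6.2.

-6.2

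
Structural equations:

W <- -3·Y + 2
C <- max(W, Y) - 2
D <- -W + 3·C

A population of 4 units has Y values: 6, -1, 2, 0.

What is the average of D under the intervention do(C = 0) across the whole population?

do(C=0) breaks C's dependence on Y. With C=0 fixed, D across the units is 16, -5, 4, -2, mean 3.25.

3.25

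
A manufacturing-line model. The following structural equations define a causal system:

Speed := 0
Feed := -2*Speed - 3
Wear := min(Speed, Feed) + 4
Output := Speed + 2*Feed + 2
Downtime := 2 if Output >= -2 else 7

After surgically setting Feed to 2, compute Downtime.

do(Feed=2) replaces the equation Feed := -2*Speed - 3 with the constant Feed = 2.
Output = Speed + 2*Feed + 2  [with Speed=0, Feed=2]  = 6
Downtime = 2 if Output >= -2 else 7  [with Output=6]  = 2

2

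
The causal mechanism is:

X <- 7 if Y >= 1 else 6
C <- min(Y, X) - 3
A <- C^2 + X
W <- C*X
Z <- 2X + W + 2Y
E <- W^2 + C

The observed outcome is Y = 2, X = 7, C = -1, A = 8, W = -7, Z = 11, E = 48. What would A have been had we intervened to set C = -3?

The intervention breaks the incoming arrows to C: C <- min(Y, X) - 3 no longer applies, and C = -3.
X = 7 if Y >= 1 else 6  [with Y=2]  = 7
A = C^2 + X  [with C=-3, X=7]  = 16

16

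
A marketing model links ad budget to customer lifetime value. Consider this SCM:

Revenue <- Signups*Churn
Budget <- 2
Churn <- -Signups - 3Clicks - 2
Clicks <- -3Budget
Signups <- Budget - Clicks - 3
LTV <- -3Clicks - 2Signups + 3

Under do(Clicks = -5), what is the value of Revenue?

do(Clicks=-5) replaces the equation Clicks <- -3Budget with the constant Clicks = -5.
Signups = Budget - Clicks - 3  [with Budget=2, Clicks=-5]  = 4
Churn = -Signups - 3Clicks - 2  [with Signups=4, Clicks=-5]  = 9
Revenue = Signups*Churn  [with Signups=4, Churn=9]  = 36

36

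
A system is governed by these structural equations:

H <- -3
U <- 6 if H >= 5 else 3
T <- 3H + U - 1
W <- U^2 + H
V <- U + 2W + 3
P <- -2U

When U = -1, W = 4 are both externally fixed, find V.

10

Setting U = -1, W = 4 by intervention discards those variables' equations.
V = U + 2W + 3  [with U=-1, W=4]  = 10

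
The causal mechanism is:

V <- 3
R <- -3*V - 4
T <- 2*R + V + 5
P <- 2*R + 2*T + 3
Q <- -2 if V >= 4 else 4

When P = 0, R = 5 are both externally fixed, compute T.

18

Setting P = 0, R = 5 by intervention discards those variables' equations.
T = 2*R + V + 5  [with R=5, V=3]  = 18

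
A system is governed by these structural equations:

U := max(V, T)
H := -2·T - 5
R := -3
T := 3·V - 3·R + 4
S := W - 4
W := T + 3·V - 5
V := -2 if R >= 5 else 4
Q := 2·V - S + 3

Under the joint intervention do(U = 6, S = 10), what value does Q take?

Under do(U = 6, S = 10), each intervened variable's structural equation is replaced by its fixed value.
V = -2 if R >= 5 else 4  [with R=-3]  = 4
Q = 2·V - S + 3  [with V=4, S=10]  = 1

1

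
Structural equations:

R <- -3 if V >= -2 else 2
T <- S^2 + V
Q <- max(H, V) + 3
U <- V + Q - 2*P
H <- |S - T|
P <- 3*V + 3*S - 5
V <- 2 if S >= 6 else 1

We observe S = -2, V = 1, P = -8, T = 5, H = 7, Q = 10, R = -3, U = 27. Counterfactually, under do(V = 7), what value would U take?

3

do(V=7) replaces the equation V <- 2 if S >= 6 else 1 with the constant V = 7.
P = 3*V + 3*S - 5  [with V=7, S=-2]  = 10
T = S^2 + V  [with S=-2, V=7]  = 11
H = |S - T|  [with S=-2, T=11]  = 13
Q = max(H, V) + 3  [with H=13, V=7]  = 16
U = V + Q - 2*P  [with V=7, Q=16, P=10]  = 3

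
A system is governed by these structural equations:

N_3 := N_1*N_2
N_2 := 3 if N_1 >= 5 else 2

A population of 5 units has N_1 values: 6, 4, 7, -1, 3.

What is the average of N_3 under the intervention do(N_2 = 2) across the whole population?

The intervention sets N_2=2 in all 5 units regardless of N_1. Recomputing N_3 per unit gives 12, 8, 14, -2, 6; average 7.6.

7.6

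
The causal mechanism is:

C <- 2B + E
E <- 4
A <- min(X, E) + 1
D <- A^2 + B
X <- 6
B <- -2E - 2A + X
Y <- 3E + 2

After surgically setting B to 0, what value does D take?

25

The intervention breaks the incoming arrows to B: B <- -2E - 2A + X no longer applies, and B = 0.
A = min(X, E) + 1  [with X=6, E=4]  = 5
D = A^2 + B  [with A=5, B=0]  = 25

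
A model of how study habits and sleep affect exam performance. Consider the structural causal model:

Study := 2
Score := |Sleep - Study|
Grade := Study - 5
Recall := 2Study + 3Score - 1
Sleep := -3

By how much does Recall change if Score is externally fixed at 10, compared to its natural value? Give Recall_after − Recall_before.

15

The intervention breaks the incoming arrows to Score: Score := |Sleep - Study| no longer applies, and Score = 10.
Recall = 2Study + 3Score - 1  [with Study=2, Score=10]  = 33
Without intervention: Score = |Sleep - Study|  [with Sleep=-3, Study=2]  = 5; Recall = 2Study + 3Score - 1  [with Study=2, Score=5]  = 18.
Change = 33 − 18 = 15.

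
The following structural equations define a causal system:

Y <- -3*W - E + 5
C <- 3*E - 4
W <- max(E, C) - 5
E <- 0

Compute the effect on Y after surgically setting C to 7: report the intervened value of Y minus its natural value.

Under do(C=7), the mechanism C <- 3*E - 4 is discarded; C is fixed at 7.
W = max(E, C) - 5  [with E=0, C=7]  = 2
Y = -3*W - E + 5  [with W=2, E=0]  = -1
Without intervention: C = 3*E - 4  [with E=0]  = -4; W = max(E, C) - 5  [with E=0, C=-4]  = -5; Y = -3*W - E + 5  [with W=-5, E=0]  = 20.
Change = -1 − 20 = -21.

-21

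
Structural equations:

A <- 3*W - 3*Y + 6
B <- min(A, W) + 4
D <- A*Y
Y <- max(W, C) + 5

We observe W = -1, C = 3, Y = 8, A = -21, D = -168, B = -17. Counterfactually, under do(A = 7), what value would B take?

Under do(A=7), the mechanism A <- 3*W - 3*Y + 6 is discarded; A is fixed at 7.
B = min(A, W) + 4  [with A=7, W=-1]  = 3

3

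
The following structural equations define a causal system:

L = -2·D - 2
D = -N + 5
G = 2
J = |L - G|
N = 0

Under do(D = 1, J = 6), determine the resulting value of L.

-4

The joint intervention fixes D = 1, J = 6, removing each variable's own equation.
L = -2·D - 2  [with D=1]  = -4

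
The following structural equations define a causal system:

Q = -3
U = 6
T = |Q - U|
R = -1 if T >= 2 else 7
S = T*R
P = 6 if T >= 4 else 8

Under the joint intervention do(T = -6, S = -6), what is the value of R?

7

The joint intervention fixes T = -6, S = -6, removing each variable's own equation.
R = -1 if T >= 2 else 7  [with T=-6]  = 7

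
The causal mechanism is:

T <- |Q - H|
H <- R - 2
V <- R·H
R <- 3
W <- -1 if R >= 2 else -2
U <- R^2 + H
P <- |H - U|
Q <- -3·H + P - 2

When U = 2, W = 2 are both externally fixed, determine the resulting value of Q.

-4

The joint intervention fixes U = 2, W = 2, removing each variable's own equation.
H = R - 2  [with R=3]  = 1
P = |H - U|  [with H=1, U=2]  = 1
Q = -3·H + P - 2  [with H=1, P=1]  = -4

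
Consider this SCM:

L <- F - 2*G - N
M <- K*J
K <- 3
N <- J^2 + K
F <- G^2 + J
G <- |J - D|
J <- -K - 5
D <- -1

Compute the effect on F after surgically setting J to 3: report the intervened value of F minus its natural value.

The intervention breaks the incoming arrows to J: J <- -K - 5 no longer applies, and J = 3.
G = |J - D|  [with J=3, D=-1]  = 4
F = G^2 + J  [with G=4, J=3]  = 19
Without intervention: J = -K - 5  [with K=3]  = -8; G = |J - D|  [with J=-8, D=-1]  = 7; F = G^2 + J  [with G=7, J=-8]  = 41.
Change = 19 − 41 = -22.

-22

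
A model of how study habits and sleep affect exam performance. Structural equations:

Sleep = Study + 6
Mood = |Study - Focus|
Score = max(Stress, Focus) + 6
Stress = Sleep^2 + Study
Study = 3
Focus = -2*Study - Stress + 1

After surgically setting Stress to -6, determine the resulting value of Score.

7

do(Stress=-6) replaces the equation Stress = Sleep^2 + Study with the constant Stress = -6.
Focus = -2*Study - Stress + 1  [with Study=3, Stress=-6]  = 1
Score = max(Stress, Focus) + 6  [with Stress=-6, Focus=1]  = 7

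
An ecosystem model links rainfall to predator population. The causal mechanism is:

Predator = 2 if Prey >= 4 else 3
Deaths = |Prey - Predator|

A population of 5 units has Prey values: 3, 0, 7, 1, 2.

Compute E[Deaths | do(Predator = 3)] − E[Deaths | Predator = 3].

Every unit gets Predator=3 under the intervention. Deaths values become 0, 3, 4, 2, 1; E[Deaths|do(Predator=3)] = 2.
Observing Predator=3 restricts to units where Predator's equation naturally yields 3: Prey ∈ {3, 0, 1, 2}. In that subpopulation Deaths = 0, 3, 2, 1, mean 1.5.
Difference = 2 − 1.5 = 0.5.

0.5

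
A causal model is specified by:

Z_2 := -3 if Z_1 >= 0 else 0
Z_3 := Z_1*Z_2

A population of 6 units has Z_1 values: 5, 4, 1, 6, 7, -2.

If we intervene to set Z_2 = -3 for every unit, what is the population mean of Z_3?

-10.5

Every unit gets Z_2=-3 under the intervention. Z_3 values become -15, -12, -3, -18, -21, 6; E[Z_3|do(Z_2=-3)] = -10.5.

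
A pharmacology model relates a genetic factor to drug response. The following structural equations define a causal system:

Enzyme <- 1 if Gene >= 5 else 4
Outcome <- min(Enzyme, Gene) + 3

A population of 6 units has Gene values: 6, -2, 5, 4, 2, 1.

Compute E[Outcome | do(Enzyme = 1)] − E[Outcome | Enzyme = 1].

-0.5

Every unit gets Enzyme=1 under the intervention. Outcome values become 4, 1, 4, 4, 4, 4; E[Outcome|do(Enzyme=1)] = 3.5.
E[Outcome|Enzyme=1] averages over only the 2 units with Enzyme=1 (Gene = 6, 5): Outcome = 4, 4, mean 4.
Difference = 3.5 − 4 = -0.5.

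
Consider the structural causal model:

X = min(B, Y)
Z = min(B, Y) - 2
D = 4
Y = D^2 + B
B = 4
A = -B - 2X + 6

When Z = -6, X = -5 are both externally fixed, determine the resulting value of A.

The joint intervention fixes Z = -6, X = -5, removing each variable's own equation.
A = -B - 2X + 6  [with B=4, X=-5]  = 12

12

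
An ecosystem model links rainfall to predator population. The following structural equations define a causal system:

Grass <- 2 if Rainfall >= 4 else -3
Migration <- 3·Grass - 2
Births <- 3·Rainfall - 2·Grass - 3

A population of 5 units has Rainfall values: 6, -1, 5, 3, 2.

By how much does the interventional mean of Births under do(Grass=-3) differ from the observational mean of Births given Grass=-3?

do(Grass=-3) breaks Grass's dependence on Rainfall. With Grass=-3 fixed, Births across the units is 21, 0, 18, 12, 9, mean 12.
Observing Grass=-3 restricts to units where Grass's equation naturally yields -3: Rainfall ∈ {-1, 3, 2}. In that subpopulation Births = 0, 12, 9, mean 7.
Difference = 12 − 7 = 5.

5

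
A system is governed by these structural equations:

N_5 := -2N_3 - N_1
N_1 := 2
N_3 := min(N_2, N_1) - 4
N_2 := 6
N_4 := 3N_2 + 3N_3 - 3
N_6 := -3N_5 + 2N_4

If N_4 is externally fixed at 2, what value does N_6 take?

Under do(N_4=2), the mechanism N_4 := 3N_2 + 3N_3 - 3 is discarded; N_4 is fixed at 2.
N_3 = min(N_2, N_1) - 4  [with N_2=6, N_1=2]  = -2
N_5 = -2N_3 - N_1  [with N_3=-2, N_1=2]  = 2
N_6 = -3N_5 + 2N_4  [with N_5=2, N_4=2]  = -2

-2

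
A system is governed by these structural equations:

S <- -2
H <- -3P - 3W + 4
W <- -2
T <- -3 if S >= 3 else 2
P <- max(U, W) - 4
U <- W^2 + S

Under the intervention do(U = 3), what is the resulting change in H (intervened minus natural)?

-3

do(U=3) replaces the equation U <- W^2 + S with the constant U = 3.
P = max(U, W) - 4  [with U=3, W=-2]  = -1
H = -3P - 3W + 4  [with P=-1, W=-2]  = 13
Without intervention: U = W^2 + S  [with W=-2, S=-2]  = 2; P = max(U, W) - 4  [with U=2, W=-2]  = -2; H = -3P - 3W + 4  [with P=-2, W=-2]  = 16.
Change = 13 − 16 = -3.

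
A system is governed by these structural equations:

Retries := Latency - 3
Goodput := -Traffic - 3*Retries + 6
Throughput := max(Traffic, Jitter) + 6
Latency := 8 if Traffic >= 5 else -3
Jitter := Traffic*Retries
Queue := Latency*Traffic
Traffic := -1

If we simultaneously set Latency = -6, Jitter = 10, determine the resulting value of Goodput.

34

The joint intervention fixes Latency = -6, Jitter = 10, removing each variable's own equation.
Retries = Latency - 3  [with Latency=-6]  = -9
Goodput = -Traffic - 3*Retries + 6  [with Traffic=-1, Retries=-9]  = 34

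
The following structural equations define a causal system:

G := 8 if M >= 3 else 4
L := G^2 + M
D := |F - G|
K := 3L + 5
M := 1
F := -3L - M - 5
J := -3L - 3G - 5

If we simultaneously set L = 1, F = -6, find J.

-20

Setting L = 1, F = -6 by intervention discards those variables' equations.
G = 8 if M >= 3 else 4  [with M=1]  = 4
J = -3L - 3G - 5  [with L=1, G=4]  = -20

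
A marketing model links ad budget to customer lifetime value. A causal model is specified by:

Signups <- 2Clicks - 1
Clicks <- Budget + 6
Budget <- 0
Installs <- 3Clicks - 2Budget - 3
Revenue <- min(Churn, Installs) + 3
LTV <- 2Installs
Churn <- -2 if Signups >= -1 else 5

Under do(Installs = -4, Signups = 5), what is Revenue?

-1

Setting Installs = -4, Signups = 5 by intervention discards those variables' equations.
Churn = -2 if Signups >= -1 else 5  [with Signups=5]  = -2
Revenue = min(Churn, Installs) + 3  [with Churn=-2, Installs=-4]  = -1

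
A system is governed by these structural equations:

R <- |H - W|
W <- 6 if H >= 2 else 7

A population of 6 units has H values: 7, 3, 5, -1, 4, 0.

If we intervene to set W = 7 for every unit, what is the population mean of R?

The intervention sets W=7 in all 6 units regardless of H. Recomputing R per unit gives 0, 4, 2, 8, 3, 7; average 4.

4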